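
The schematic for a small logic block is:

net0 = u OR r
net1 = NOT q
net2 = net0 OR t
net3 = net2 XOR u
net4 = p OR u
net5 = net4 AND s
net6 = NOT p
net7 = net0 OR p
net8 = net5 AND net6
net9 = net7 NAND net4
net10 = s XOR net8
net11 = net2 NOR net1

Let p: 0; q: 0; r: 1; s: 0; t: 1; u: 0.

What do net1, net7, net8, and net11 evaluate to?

net0 = u OR r = 0 OR 1 = 1
net1 = NOT q = NOT 0 = 1
net2 = net0 OR t = 1 OR 1 = 1
net4 = p OR u = 0 OR 0 = 0
net5 = net4 AND s = 0 AND 0 = 0
net6 = NOT p = NOT 0 = 1
net7 = net0 OR p = 1 OR 0 = 1
net8 = net5 AND net6 = 0 AND 1 = 0
net11 = net2 NOR net1 = 1 NOR 1 = 0

net1 = 1  net7 = 1  net8 = 0  net11 = 0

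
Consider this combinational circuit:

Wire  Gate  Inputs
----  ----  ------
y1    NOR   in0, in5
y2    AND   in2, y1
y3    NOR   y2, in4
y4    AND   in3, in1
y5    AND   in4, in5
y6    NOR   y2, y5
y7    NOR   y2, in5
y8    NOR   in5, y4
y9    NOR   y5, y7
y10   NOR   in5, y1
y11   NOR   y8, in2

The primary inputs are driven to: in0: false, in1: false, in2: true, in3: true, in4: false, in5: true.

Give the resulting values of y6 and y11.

y6 = true; y11 = false

y1 = in0 NOR in5 = false NOR true = false
y2 = in2 AND y1 = true AND false = false
y4 = in3 AND in1 = true AND false = false
y5 = in4 AND in5 = false AND true = false
y6 = y2 NOR y5 = false NOR false = true
y8 = in5 NOR y4 = true NOR false = false
y11 = y8 NOR in2 = false NOR true = false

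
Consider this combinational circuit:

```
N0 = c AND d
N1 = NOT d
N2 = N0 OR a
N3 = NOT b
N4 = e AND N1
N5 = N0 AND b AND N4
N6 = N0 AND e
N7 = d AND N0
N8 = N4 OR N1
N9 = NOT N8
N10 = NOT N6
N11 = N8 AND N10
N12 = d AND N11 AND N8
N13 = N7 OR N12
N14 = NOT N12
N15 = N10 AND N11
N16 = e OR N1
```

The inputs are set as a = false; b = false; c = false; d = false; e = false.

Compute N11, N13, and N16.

N0 = c AND d = false AND false = false
N1 = NOT d = NOT false = true
N4 = e AND N1 = false AND true = false
N6 = N0 AND e = false AND false = false
N7 = d AND N0 = false AND false = false
N8 = N4 OR N1 = false OR true = true
N10 = NOT N6 = NOT false = true
N11 = N8 AND N10 = true AND true = true
N12 = d AND N11 AND N8 = false AND true AND true = false
N13 = N7 OR N12 = false OR false = false
N16 = e OR N1 = false OR true = true

N11 = true, N13 = false, N16 = true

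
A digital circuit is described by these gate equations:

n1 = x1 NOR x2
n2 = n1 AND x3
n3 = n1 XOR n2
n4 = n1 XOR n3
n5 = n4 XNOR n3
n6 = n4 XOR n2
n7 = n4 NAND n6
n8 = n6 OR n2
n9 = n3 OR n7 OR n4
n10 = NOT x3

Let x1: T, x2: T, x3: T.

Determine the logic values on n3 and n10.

n1 = x1 NOR x2 = T NOR T = F
n2 = n1 AND x3 = F AND T = F
n3 = n1 XOR n2 = F XOR F = F
n10 = NOT x3 = NOT T = F

n3 = F; n10 = F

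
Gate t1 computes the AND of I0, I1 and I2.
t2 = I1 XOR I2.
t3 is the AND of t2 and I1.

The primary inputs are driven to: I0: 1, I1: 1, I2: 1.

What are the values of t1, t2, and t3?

t1 = I0 AND I1 AND I2 = 1 AND 1 AND 1 = 1
t2 = I1 XOR I2 = 1 XOR 1 = 0
t3 = t2 AND I1 = 0 AND 1 = 0

t1 = 1  t2 = 0  t3 = 0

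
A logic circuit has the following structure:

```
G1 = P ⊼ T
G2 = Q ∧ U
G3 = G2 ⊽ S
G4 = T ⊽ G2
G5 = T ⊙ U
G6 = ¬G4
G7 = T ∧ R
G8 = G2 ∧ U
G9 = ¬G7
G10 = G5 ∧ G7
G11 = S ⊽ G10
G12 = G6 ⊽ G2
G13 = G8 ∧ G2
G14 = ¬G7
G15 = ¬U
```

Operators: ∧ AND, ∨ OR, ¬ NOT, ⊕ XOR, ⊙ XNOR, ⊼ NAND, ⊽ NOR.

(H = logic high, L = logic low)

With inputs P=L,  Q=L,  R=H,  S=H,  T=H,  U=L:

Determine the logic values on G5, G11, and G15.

G5 = T XNOR U = H XNOR L = L
G7 = T AND R = H AND H = H
G10 = G5 AND G7 = L AND H = L
G11 = S NOR G10 = H NOR L = L
G15 = NOT U = NOT L = H

G5 = L, G11 = L, G15 = H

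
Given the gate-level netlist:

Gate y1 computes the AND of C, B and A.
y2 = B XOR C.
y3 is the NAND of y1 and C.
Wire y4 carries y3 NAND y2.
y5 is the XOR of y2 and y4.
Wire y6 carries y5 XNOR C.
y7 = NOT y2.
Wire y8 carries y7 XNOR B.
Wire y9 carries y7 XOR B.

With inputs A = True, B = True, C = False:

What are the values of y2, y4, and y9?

y2 = True, y4 = False, y9 = True

y1 = C AND B AND A = False AND True AND True = False
y2 = B XOR C = True XOR False = True
y3 = y1 NAND C = False NAND False = True
y4 = y3 NAND y2 = True NAND True = False
y7 = NOT y2 = NOT True = False
y9 = y7 XOR B = False XOR True = True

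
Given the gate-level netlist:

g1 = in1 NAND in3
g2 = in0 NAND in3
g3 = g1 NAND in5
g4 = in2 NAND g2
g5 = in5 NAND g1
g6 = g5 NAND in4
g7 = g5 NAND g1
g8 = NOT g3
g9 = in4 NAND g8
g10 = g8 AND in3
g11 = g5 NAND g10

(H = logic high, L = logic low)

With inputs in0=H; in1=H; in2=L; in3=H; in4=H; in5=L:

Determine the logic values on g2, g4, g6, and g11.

g2 = L, g4 = H, g6 = L, g11 = H

g1 = in1 NAND in3 = H NAND H = L
g2 = in0 NAND in3 = H NAND H = L
g3 = g1 NAND in5 = L NAND L = H
g4 = in2 NAND g2 = L NAND L = H
g5 = in5 NAND g1 = L NAND L = H
g6 = g5 NAND in4 = H NAND H = L
g8 = NOT g3 = NOT H = L
g10 = g8 AND in3 = L AND H = L
g11 = g5 NAND g10 = H NAND L = H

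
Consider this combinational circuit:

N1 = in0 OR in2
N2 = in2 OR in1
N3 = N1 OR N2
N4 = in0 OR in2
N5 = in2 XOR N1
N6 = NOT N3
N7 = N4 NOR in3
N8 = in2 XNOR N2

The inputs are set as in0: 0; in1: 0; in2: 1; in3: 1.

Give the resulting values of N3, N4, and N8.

N3 = 1, N4 = 1, N8 = 1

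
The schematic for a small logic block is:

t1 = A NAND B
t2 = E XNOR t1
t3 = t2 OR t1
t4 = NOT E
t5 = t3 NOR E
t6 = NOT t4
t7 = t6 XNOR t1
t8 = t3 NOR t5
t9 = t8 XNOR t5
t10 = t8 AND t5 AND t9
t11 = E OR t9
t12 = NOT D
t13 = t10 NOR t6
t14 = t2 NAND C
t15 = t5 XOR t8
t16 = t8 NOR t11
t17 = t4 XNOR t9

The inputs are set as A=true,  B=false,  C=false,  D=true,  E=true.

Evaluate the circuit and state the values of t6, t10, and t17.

t1 = A NAND B = true NAND false = true
t2 = E XNOR t1 = true XNOR true = true
t3 = t2 OR t1 = true OR true = true
t4 = NOT E = NOT true = false
t5 = t3 NOR E = true NOR true = false
t6 = NOT t4 = NOT false = true
t8 = t3 NOR t5 = true NOR false = false
t9 = t8 XNOR t5 = false XNOR false = true
t10 = t8 AND t5 AND t9 = false AND false AND true = false
t17 = t4 XNOR t9 = false XNOR true = false

t6 = true  t10 = false  t17 = false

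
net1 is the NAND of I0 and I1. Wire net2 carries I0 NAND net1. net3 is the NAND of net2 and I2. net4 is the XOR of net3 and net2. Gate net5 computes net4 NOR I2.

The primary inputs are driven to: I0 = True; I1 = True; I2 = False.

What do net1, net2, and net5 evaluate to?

net1 = I0 NAND I1 = True NAND True = False
net2 = I0 NAND net1 = True NAND False = True
net3 = net2 NAND I2 = True NAND False = True
net4 = net3 XOR net2 = True XOR True = False
net5 = net4 NOR I2 = False NOR False = True

net1 = False, net2 = True, net5 = True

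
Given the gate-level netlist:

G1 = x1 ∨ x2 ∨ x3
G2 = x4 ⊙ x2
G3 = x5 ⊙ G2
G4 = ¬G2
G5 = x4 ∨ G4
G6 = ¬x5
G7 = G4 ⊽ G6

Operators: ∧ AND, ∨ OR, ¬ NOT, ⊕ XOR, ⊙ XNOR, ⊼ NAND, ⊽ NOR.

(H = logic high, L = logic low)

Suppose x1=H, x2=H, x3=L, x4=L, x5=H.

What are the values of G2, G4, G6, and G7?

G2 = x4 XNOR x2 = L XNOR H = L
G4 = NOT G2 = NOT L = H
G6 = NOT x5 = NOT H = L
G7 = G4 NOR G6 = H NOR L = L

G2 = L  G4 = H  G6 = L  G7 = L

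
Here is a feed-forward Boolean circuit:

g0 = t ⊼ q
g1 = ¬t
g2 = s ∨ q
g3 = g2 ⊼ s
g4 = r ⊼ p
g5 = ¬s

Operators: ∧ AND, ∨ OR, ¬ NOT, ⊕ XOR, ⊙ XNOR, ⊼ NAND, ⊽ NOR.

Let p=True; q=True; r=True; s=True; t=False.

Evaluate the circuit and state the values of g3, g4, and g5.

g3 = False  g4 = False  g5 = False

g2 = s OR q = True OR True = True
g3 = g2 NAND s = True NAND True = False
g4 = r NAND p = True NAND True = False
g5 = NOT s = NOT True = False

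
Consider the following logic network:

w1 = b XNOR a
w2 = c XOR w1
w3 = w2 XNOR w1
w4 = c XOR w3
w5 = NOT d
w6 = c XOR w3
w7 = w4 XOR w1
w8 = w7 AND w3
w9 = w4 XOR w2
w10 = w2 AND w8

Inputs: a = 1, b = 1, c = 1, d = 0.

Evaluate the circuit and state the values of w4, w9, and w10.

w4 = 1; w9 = 1; w10 = 0

w1 = b XNOR a = 1 XNOR 1 = 1
w2 = c XOR w1 = 1 XOR 1 = 0
w3 = w2 XNOR w1 = 0 XNOR 1 = 0
w4 = c XOR w3 = 1 XOR 0 = 1
w7 = w4 XOR w1 = 1 XOR 1 = 0
w8 = w7 AND w3 = 0 AND 0 = 0
w9 = w4 XOR w2 = 1 XOR 0 = 1
w10 = w2 AND w8 = 0 AND 0 = 0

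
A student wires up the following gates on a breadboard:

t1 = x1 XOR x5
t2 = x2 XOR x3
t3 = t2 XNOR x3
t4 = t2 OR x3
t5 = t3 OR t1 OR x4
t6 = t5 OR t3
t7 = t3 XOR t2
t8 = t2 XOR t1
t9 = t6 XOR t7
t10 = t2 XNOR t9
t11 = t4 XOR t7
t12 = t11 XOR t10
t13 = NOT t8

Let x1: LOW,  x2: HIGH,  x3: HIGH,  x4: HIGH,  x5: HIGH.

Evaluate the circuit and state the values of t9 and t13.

t1 = x1 XOR x5 = LOW XOR HIGH = HIGH
t2 = x2 XOR x3 = HIGH XOR HIGH = LOW
t3 = t2 XNOR x3 = LOW XNOR HIGH = LOW
t5 = t3 OR t1 OR x4 = LOW OR HIGH OR HIGH = HIGH
t6 = t5 OR t3 = HIGH OR LOW = HIGH
t7 = t3 XOR t2 = LOW XOR LOW = LOW
t8 = t2 XOR t1 = LOW XOR HIGH = HIGH
t9 = t6 XOR t7 = HIGH XOR LOW = HIGH
t13 = NOT t8 = NOT HIGH = LOW

t9 = HIGH, t13 = LOW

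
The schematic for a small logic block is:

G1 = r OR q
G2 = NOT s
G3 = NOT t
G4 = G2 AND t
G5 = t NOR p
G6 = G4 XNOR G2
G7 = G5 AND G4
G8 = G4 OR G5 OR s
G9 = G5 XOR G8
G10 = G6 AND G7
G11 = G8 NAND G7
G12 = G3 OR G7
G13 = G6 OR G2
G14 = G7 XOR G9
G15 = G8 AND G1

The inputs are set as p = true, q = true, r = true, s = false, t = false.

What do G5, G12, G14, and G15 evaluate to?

G1 = r OR q = true OR true = true
G2 = NOT s = NOT false = true
G3 = NOT t = NOT false = true
G4 = G2 AND t = true AND false = false
G5 = t NOR p = false NOR true = false
G7 = G5 AND G4 = false AND false = false
G8 = G4 OR G5 OR s = false OR false OR false = false
G9 = G5 XOR G8 = false XOR false = false
G12 = G3 OR G7 = true OR false = true
G14 = G7 XOR G9 = false XOR false = false
G15 = G8 AND G1 = false AND true = false

G5 = false, G12 = true, G14 = false, G15 = false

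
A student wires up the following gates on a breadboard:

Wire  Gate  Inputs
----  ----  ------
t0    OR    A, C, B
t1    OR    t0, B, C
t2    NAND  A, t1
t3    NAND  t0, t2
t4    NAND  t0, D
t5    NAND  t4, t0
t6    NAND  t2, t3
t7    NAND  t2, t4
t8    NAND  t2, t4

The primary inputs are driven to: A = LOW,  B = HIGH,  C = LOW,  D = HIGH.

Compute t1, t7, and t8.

t0 = A OR C OR B = LOW OR LOW OR HIGH = HIGH
t1 = t0 OR B OR C = HIGH OR HIGH OR LOW = HIGH
t2 = A NAND t1 = LOW NAND HIGH = HIGH
t4 = t0 NAND D = HIGH NAND HIGH = LOW
t7 = t2 NAND t4 = HIGH NAND LOW = HIGH
t8 = t2 NAND t4 = HIGH NAND LOW = HIGH

t1 = HIGH  t7 = HIGH  t8 = HIGH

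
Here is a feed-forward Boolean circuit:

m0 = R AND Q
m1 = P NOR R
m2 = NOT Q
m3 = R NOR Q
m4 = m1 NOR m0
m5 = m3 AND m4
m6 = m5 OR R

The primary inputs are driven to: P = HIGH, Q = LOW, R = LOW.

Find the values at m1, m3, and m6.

m1 = LOW; m3 = HIGH; m6 = HIGH

m0 = R AND Q = LOW AND LOW = LOW
m1 = P NOR R = HIGH NOR LOW = LOW
m3 = R NOR Q = LOW NOR LOW = HIGH
m4 = m1 NOR m0 = LOW NOR LOW = HIGH
m5 = m3 AND m4 = HIGH AND HIGH = HIGH
m6 = m5 OR R = HIGH OR LOW = HIGH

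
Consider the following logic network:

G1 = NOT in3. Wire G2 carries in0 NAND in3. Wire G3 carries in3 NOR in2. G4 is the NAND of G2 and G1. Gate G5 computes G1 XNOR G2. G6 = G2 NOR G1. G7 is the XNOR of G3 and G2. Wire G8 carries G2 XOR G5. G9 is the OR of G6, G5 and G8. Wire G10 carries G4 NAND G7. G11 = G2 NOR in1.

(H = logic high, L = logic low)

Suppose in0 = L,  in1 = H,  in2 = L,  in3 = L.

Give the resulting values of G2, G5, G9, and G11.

G1 = NOT in3 = NOT L = H
G2 = in0 NAND in3 = L NAND L = H
G5 = G1 XNOR G2 = H XNOR H = H
G6 = G2 NOR G1 = H NOR H = L
G8 = G2 XOR G5 = H XOR H = L
G9 = G6 OR G5 OR G8 = L OR H OR L = H
G11 = G2 NOR in1 = H NOR H = L

G2 = H  G5 = H  G9 = H  G11 = L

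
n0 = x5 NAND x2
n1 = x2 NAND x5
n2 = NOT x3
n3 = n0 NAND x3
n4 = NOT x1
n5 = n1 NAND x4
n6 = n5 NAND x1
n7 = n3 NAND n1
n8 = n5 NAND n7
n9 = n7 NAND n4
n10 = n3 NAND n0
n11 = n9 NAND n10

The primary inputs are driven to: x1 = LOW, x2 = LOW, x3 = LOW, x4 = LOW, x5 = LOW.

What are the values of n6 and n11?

n0 = x5 NAND x2 = LOW NAND LOW = HIGH
n1 = x2 NAND x5 = LOW NAND LOW = HIGH
n3 = n0 NAND x3 = HIGH NAND LOW = HIGH
n4 = NOT x1 = NOT LOW = HIGH
n5 = n1 NAND x4 = HIGH NAND LOW = HIGH
n6 = n5 NAND x1 = HIGH NAND LOW = HIGH
n7 = n3 NAND n1 = HIGH NAND HIGH = LOW
n9 = n7 NAND n4 = LOW NAND HIGH = HIGH
n10 = n3 NAND n0 = HIGH NAND HIGH = LOW
n11 = n9 NAND n10 = HIGH NAND LOW = HIGH

n6 = HIGH, n11 = HIGH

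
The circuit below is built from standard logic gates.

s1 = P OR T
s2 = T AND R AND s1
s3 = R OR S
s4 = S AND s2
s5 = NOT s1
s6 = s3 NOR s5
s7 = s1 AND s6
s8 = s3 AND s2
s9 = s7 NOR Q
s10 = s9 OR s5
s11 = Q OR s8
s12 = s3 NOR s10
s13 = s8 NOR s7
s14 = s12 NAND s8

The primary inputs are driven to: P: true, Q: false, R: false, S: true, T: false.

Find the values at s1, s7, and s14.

s1 = true, s7 = false, s14 = true

s1 = P OR T = true OR false = true
s2 = T AND R AND s1 = false AND false AND true = false
s3 = R OR S = false OR true = true
s5 = NOT s1 = NOT true = false
s6 = s3 NOR s5 = true NOR false = false
s7 = s1 AND s6 = true AND false = false
s8 = s3 AND s2 = true AND false = false
s9 = s7 NOR Q = false NOR false = true
s10 = s9 OR s5 = true OR false = true
s12 = s3 NOR s10 = true NOR true = false
s14 = s12 NAND s8 = false NAND false = true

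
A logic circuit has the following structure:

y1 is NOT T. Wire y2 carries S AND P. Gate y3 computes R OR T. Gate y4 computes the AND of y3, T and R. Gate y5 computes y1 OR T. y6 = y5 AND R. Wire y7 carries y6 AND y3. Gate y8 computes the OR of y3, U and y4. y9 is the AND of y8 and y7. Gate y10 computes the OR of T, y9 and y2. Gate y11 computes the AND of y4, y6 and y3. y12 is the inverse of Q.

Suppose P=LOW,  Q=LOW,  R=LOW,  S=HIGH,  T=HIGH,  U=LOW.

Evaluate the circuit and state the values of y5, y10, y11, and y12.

y5 = HIGH, y10 = HIGH, y11 = LOW, y12 = HIGH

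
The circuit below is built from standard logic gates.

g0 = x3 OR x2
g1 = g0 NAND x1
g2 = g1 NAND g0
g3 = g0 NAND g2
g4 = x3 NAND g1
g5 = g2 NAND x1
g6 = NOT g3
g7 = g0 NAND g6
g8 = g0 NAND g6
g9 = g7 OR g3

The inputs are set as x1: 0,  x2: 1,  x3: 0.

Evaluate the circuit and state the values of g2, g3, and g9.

g0 = x3 OR x2 = 0 OR 1 = 1
g1 = g0 NAND x1 = 1 NAND 0 = 1
g2 = g1 NAND g0 = 1 NAND 1 = 0
g3 = g0 NAND g2 = 1 NAND 0 = 1
g6 = NOT g3 = NOT 1 = 0
g7 = g0 NAND g6 = 1 NAND 0 = 1
g9 = g7 OR g3 = 1 OR 1 = 1

g2 = 0, g3 = 1, g9 = 1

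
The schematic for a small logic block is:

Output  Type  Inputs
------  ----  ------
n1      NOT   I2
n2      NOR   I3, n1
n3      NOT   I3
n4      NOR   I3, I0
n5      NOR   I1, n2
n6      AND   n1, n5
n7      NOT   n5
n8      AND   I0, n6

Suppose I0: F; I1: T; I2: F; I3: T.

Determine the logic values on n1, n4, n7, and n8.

n1 = T  n4 = F  n7 = T  n8 = F

n1 = NOT I2 = NOT F = T
n2 = I3 NOR n1 = T NOR T = F
n4 = I3 NOR I0 = T NOR F = F
n5 = I1 NOR n2 = T NOR F = F
n6 = n1 AND n5 = T AND F = F
n7 = NOT n5 = NOT F = T
n8 = I0 AND n6 = F AND F = F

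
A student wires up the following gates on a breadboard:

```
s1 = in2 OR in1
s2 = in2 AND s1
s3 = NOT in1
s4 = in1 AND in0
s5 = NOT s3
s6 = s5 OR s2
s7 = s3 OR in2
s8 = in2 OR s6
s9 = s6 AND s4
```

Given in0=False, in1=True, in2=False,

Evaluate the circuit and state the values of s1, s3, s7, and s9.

s1 = in2 OR in1 = False OR True = True
s2 = in2 AND s1 = False AND True = False
s3 = NOT in1 = NOT True = False
s4 = in1 AND in0 = True AND False = False
s5 = NOT s3 = NOT False = True
s6 = s5 OR s2 = True OR False = True
s7 = s3 OR in2 = False OR False = False
s9 = s6 AND s4 = True AND False = False

s1 = True; s3 = False; s7 = False; s9 = False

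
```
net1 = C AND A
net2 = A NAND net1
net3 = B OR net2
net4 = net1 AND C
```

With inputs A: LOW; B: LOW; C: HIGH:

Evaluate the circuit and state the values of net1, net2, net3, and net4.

net1 = C AND A = HIGH AND LOW = LOW
net2 = A NAND net1 = LOW NAND LOW = HIGH
net3 = B OR net2 = LOW OR HIGH = HIGH
net4 = net1 AND C = LOW AND HIGH = LOW

net1 = LOW; net2 = HIGH; net3 = HIGH; net4 = LOW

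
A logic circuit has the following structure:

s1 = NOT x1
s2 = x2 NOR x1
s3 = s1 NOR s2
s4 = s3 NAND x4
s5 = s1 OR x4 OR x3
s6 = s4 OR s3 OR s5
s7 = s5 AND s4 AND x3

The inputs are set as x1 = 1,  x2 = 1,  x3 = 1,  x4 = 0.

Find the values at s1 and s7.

s1 = NOT x1 = NOT 1 = 0
s2 = x2 NOR x1 = 1 NOR 1 = 0
s3 = s1 NOR s2 = 0 NOR 0 = 1
s4 = s3 NAND x4 = 1 NAND 0 = 1
s5 = s1 OR x4 OR x3 = 0 OR 0 OR 1 = 1
s7 = s5 AND s4 AND x3 = 1 AND 1 AND 1 = 1

s1 = 0, s7 = 1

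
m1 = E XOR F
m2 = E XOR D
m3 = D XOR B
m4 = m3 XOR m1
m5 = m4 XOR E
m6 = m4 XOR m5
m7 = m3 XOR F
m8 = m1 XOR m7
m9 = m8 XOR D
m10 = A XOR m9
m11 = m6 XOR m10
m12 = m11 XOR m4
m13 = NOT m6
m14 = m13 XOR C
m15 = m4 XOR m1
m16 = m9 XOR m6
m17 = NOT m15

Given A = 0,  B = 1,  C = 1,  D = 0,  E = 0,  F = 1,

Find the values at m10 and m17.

m10 = 1, m17 = 0

m1 = E XOR F = 0 XOR 1 = 1
m3 = D XOR B = 0 XOR 1 = 1
m4 = m3 XOR m1 = 1 XOR 1 = 0
m7 = m3 XOR F = 1 XOR 1 = 0
m8 = m1 XOR m7 = 1 XOR 0 = 1
m9 = m8 XOR D = 1 XOR 0 = 1
m10 = A XOR m9 = 0 XOR 1 = 1
m15 = m4 XOR m1 = 0 XOR 1 = 1
m17 = NOT m15 = NOT 1 = 0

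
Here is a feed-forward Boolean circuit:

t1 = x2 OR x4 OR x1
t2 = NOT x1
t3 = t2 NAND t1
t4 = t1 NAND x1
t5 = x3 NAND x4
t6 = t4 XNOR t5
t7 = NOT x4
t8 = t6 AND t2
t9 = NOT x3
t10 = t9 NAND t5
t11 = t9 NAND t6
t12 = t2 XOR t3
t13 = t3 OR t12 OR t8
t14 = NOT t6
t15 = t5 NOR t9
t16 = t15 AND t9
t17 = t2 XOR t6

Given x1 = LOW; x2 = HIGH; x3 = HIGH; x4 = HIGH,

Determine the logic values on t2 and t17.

t2 = HIGH, t17 = HIGH

t1 = x2 OR x4 OR x1 = HIGH OR HIGH OR LOW = HIGH
t2 = NOT x1 = NOT LOW = HIGH
t4 = t1 NAND x1 = HIGH NAND LOW = HIGH
t5 = x3 NAND x4 = HIGH NAND HIGH = LOW
t6 = t4 XNOR t5 = HIGH XNOR LOW = LOW
t17 = t2 XOR t6 = HIGH XOR LOW = HIGH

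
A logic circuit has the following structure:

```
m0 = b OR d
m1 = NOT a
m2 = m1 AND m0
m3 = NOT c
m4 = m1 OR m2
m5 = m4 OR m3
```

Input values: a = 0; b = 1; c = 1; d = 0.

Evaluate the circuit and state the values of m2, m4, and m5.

m2 = 1; m4 = 1; m5 = 1

m0 = b OR d = 1 OR 0 = 1
m1 = NOT a = NOT 0 = 1
m2 = m1 AND m0 = 1 AND 1 = 1
m3 = NOT c = NOT 1 = 0
m4 = m1 OR m2 = 1 OR 1 = 1
m5 = m4 OR m3 = 1 OR 0 = 1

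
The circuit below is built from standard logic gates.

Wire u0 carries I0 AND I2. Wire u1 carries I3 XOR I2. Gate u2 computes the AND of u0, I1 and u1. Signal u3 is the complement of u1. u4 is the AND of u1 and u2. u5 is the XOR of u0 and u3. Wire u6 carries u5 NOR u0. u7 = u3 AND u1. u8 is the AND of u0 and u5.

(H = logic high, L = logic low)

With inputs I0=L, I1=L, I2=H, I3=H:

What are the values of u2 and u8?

u0 = I0 AND I2 = L AND H = L
u1 = I3 XOR I2 = H XOR H = L
u2 = u0 AND I1 AND u1 = L AND L AND L = L
u3 = NOT u1 = NOT L = H
u5 = u0 XOR u3 = L XOR H = H
u8 = u0 AND u5 = L AND H = L

u2 = L  u8 = L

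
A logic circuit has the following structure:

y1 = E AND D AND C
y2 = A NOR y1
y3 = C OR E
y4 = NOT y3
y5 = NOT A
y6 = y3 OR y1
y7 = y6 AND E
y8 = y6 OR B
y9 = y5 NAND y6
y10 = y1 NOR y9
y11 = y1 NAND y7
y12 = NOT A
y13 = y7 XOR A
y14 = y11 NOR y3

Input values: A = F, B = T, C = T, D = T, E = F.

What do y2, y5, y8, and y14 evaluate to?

y2 = T, y5 = T, y8 = T, y14 = F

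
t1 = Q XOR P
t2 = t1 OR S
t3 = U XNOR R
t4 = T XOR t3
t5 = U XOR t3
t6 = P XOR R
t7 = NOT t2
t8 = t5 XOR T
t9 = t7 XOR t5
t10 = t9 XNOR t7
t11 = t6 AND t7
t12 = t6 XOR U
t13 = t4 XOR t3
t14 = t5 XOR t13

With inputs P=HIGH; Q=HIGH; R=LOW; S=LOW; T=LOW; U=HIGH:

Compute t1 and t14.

t1 = Q XOR P = HIGH XOR HIGH = LOW
t3 = U XNOR R = HIGH XNOR LOW = LOW
t4 = T XOR t3 = LOW XOR LOW = LOW
t5 = U XOR t3 = HIGH XOR LOW = HIGH
t13 = t4 XOR t3 = LOW XOR LOW = LOW
t14 = t5 XOR t13 = HIGH XOR LOW = HIGH

t1 = LOW, t14 = HIGH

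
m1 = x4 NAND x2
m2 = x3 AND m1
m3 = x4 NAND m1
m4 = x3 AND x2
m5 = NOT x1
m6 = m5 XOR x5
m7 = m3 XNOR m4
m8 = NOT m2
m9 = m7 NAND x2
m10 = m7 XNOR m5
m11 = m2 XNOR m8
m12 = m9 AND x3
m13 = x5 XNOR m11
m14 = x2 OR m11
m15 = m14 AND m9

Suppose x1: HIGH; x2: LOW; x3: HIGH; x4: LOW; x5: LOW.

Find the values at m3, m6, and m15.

m3 = HIGH  m6 = LOW  m15 = LOW

m1 = x4 NAND x2 = LOW NAND LOW = HIGH
m2 = x3 AND m1 = HIGH AND HIGH = HIGH
m3 = x4 NAND m1 = LOW NAND HIGH = HIGH
m4 = x3 AND x2 = HIGH AND LOW = LOW
m5 = NOT x1 = NOT HIGH = LOW
m6 = m5 XOR x5 = LOW XOR LOW = LOW
m7 = m3 XNOR m4 = HIGH XNOR LOW = LOW
m8 = NOT m2 = NOT HIGH = LOW
m9 = m7 NAND x2 = LOW NAND LOW = HIGH
m11 = m2 XNOR m8 = HIGH XNOR LOW = LOW
m14 = x2 OR m11 = LOW OR LOW = LOW
m15 = m14 AND m9 = LOW AND HIGH = LOW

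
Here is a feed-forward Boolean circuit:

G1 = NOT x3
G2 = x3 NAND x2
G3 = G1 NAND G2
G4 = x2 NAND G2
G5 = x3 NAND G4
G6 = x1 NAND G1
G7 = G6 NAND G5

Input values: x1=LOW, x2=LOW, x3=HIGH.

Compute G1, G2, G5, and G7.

G1 = LOW, G2 = HIGH, G5 = LOW, G7 = HIGH

G1 = NOT x3 = NOT HIGH = LOW
G2 = x3 NAND x2 = HIGH NAND LOW = HIGH
G4 = x2 NAND G2 = LOW NAND HIGH = HIGH
G5 = x3 NAND G4 = HIGH NAND HIGH = LOW
G6 = x1 NAND G1 = LOW NAND LOW = HIGH
G7 = G6 NAND G5 = HIGH NAND LOW = HIGH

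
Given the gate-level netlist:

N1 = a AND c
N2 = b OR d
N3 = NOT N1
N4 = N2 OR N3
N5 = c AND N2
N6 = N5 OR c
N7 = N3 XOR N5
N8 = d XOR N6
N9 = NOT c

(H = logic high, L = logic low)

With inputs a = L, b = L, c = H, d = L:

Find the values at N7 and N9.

N1 = a AND c = L AND H = L
N2 = b OR d = L OR L = L
N3 = NOT N1 = NOT L = H
N5 = c AND N2 = H AND L = L
N7 = N3 XOR N5 = H XOR L = H
N9 = NOT c = NOT H = L

N7 = H, N9 = L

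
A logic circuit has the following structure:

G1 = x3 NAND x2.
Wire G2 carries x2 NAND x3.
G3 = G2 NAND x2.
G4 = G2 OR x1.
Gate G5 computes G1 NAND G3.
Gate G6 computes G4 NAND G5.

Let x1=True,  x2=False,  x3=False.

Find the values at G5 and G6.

G5 = False; G6 = True

G1 = x3 NAND x2 = False NAND False = True
G2 = x2 NAND x3 = False NAND False = True
G3 = G2 NAND x2 = True NAND False = True
G4 = G2 OR x1 = True OR True = True
G5 = G1 NAND G3 = True NAND True = False
G6 = G4 NAND G5 = True NAND False = True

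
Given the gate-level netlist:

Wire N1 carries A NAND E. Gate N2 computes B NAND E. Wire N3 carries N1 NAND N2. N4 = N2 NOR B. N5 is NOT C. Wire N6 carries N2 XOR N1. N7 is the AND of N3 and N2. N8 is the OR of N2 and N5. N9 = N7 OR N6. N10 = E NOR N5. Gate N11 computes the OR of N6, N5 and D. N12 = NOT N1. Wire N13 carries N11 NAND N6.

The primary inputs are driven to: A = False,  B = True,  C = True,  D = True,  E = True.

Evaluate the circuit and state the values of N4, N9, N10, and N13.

N4 = False, N9 = True, N10 = False, N13 = False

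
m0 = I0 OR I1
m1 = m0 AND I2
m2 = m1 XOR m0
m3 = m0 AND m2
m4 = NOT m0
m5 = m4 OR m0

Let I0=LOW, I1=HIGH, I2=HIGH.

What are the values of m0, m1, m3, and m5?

m0 = HIGH  m1 = HIGH  m3 = LOW  m5 = HIGH

m0 = I0 OR I1 = LOW OR HIGH = HIGH
m1 = m0 AND I2 = HIGH AND HIGH = HIGH
m2 = m1 XOR m0 = HIGH XOR HIGH = LOW
m3 = m0 AND m2 = HIGH AND LOW = LOW
m4 = NOT m0 = NOT HIGH = LOW
m5 = m4 OR m0 = LOW OR HIGH = HIGH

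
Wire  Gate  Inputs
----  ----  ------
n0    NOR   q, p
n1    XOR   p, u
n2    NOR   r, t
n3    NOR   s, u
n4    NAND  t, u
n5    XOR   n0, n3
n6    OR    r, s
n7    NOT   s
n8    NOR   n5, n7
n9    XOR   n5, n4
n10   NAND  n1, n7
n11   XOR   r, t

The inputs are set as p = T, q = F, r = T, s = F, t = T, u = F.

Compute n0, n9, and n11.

n0 = F, n9 = F, n11 = F

n0 = q NOR p = F NOR T = F
n3 = s NOR u = F NOR F = T
n4 = t NAND u = T NAND F = T
n5 = n0 XOR n3 = F XOR T = T
n9 = n5 XOR n4 = T XOR T = F
n11 = r XOR t = T XOR T = F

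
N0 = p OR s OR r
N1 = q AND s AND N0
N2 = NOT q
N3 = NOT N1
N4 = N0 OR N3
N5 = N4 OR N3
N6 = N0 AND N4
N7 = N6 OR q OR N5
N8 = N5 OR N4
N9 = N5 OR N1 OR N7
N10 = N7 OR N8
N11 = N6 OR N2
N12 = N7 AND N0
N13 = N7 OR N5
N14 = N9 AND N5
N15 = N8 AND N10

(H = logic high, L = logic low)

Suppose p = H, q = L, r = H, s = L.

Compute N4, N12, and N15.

N4 = H  N12 = H  N15 = H

N0 = p OR s OR r = H OR L OR H = H
N1 = q AND s AND N0 = L AND L AND H = L
N3 = NOT N1 = NOT L = H
N4 = N0 OR N3 = H OR H = H
N5 = N4 OR N3 = H OR H = H
N6 = N0 AND N4 = H AND H = H
N7 = N6 OR q OR N5 = H OR L OR H = H
N8 = N5 OR N4 = H OR H = H
N10 = N7 OR N8 = H OR H = H
N12 = N7 AND N0 = H AND H = H
N15 = N8 AND N10 = H AND H = H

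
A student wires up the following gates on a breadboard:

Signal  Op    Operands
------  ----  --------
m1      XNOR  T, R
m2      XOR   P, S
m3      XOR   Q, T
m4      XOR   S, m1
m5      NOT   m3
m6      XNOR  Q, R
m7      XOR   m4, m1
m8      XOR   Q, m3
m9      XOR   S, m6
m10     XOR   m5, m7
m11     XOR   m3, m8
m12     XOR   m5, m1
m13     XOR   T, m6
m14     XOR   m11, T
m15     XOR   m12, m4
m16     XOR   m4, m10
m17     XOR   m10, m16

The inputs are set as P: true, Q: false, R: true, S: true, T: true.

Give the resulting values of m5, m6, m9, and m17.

m5 = false, m6 = false, m9 = true, m17 = false

m1 = T XNOR R = true XNOR true = true
m3 = Q XOR T = false XOR true = true
m4 = S XOR m1 = true XOR true = false
m5 = NOT m3 = NOT true = false
m6 = Q XNOR R = false XNOR true = false
m7 = m4 XOR m1 = false XOR true = true
m9 = S XOR m6 = true XOR false = true
m10 = m5 XOR m7 = false XOR true = true
m16 = m4 XOR m10 = false XOR true = true
m17 = m10 XOR m16 = true XOR true = false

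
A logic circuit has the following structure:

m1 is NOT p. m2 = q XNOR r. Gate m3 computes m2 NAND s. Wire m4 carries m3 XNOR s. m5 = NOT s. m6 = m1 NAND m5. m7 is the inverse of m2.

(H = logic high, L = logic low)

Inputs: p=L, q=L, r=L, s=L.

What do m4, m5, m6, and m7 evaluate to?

m4 = L, m5 = H, m6 = L, m7 = L

m1 = NOT p = NOT L = H
m2 = q XNOR r = L XNOR L = H
m3 = m2 NAND s = H NAND L = H
m4 = m3 XNOR s = H XNOR L = L
m5 = NOT s = NOT L = H
m6 = m1 NAND m5 = H NAND H = L
m7 = NOT m2 = NOT H = L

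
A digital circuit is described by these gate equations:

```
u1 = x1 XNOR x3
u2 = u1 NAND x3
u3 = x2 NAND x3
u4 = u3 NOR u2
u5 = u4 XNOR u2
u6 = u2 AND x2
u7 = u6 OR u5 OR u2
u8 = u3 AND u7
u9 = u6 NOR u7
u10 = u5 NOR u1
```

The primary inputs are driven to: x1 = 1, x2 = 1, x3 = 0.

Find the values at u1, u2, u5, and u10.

u1 = 0; u2 = 1; u5 = 0; u10 = 1

u1 = x1 XNOR x3 = 1 XNOR 0 = 0
u2 = u1 NAND x3 = 0 NAND 0 = 1
u3 = x2 NAND x3 = 1 NAND 0 = 1
u4 = u3 NOR u2 = 1 NOR 1 = 0
u5 = u4 XNOR u2 = 0 XNOR 1 = 0
u10 = u5 NOR u1 = 0 NOR 0 = 1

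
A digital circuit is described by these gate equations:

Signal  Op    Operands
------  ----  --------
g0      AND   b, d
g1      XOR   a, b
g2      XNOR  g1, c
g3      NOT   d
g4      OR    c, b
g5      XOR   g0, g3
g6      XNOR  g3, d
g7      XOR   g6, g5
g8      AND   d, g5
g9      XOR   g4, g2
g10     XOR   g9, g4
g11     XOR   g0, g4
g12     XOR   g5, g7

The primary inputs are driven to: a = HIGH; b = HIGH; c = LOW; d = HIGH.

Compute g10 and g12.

g10 = HIGH; g12 = LOW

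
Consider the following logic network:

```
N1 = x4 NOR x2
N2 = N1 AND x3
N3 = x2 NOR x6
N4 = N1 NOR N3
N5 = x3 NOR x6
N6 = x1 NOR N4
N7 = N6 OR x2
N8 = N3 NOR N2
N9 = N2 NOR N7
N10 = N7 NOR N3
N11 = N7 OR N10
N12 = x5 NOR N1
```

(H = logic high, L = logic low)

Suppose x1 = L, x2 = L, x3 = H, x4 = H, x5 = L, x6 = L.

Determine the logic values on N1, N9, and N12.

N1 = L  N9 = L  N12 = H

N1 = x4 NOR x2 = H NOR L = L
N2 = N1 AND x3 = L AND H = L
N3 = x2 NOR x6 = L NOR L = H
N4 = N1 NOR N3 = L NOR H = L
N6 = x1 NOR N4 = L NOR L = H
N7 = N6 OR x2 = H OR L = H
N9 = N2 NOR N7 = L NOR H = L
N12 = x5 NOR N1 = L NOR L = H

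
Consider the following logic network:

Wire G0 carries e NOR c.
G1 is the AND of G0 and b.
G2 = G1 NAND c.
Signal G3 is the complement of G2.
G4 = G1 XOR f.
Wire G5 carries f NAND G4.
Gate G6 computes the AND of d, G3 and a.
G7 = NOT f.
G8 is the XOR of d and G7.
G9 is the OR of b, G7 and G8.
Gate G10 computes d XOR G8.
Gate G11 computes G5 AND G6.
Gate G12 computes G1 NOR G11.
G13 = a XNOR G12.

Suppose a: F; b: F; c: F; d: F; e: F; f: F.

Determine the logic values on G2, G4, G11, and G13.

G2 = T, G4 = F, G11 = F, G13 = F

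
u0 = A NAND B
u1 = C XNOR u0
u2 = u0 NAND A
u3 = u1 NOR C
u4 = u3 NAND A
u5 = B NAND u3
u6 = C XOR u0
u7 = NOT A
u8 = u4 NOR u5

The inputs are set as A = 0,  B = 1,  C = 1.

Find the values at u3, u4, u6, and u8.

u0 = A NAND B = 0 NAND 1 = 1
u1 = C XNOR u0 = 1 XNOR 1 = 1
u3 = u1 NOR C = 1 NOR 1 = 0
u4 = u3 NAND A = 0 NAND 0 = 1
u5 = B NAND u3 = 1 NAND 0 = 1
u6 = C XOR u0 = 1 XOR 1 = 0
u8 = u4 NOR u5 = 1 NOR 1 = 0

u3 = 0, u4 = 1, u6 = 0, u8 = 0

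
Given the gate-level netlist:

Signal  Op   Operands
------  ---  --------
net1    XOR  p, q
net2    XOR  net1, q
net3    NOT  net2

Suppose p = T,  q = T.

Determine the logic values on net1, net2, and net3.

net1 = p XOR q = T XOR T = F
net2 = net1 XOR q = F XOR T = T
net3 = NOT net2 = NOT T = F

net1 = F; net2 = T; net3 = F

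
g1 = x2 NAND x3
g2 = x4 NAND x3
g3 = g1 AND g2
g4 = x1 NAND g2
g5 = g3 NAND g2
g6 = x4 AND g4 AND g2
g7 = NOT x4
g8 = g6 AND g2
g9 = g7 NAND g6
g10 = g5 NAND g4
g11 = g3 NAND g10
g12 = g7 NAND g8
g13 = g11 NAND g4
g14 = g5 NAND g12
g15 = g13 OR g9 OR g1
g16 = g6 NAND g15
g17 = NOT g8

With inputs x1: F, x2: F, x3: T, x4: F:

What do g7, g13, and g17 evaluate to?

g1 = x2 NAND x3 = F NAND T = T
g2 = x4 NAND x3 = F NAND T = T
g3 = g1 AND g2 = T AND T = T
g4 = x1 NAND g2 = F NAND T = T
g5 = g3 NAND g2 = T NAND T = F
g6 = x4 AND g4 AND g2 = F AND T AND T = F
g7 = NOT x4 = NOT F = T
g8 = g6 AND g2 = F AND T = F
g10 = g5 NAND g4 = F NAND T = T
g11 = g3 NAND g10 = T NAND T = F
g13 = g11 NAND g4 = F NAND T = T
g17 = NOT g8 = NOT F = T

g7 = T, g13 = T, g17 = T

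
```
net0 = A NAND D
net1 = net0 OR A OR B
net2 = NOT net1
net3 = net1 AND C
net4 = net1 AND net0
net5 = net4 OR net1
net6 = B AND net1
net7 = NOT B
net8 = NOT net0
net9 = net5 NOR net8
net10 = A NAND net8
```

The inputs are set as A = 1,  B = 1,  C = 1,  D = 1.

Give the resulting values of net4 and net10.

net0 = A NAND D = 1 NAND 1 = 0
net1 = net0 OR A OR B = 0 OR 1 OR 1 = 1
net4 = net1 AND net0 = 1 AND 0 = 0
net8 = NOT net0 = NOT 0 = 1
net10 = A NAND net8 = 1 NAND 1 = 0

net4 = 0, net10 = 0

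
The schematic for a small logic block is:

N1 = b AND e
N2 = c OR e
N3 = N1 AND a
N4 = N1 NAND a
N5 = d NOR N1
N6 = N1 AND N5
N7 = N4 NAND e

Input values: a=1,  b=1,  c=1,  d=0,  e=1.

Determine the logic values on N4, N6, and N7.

N4 = 0, N6 = 0, N7 = 1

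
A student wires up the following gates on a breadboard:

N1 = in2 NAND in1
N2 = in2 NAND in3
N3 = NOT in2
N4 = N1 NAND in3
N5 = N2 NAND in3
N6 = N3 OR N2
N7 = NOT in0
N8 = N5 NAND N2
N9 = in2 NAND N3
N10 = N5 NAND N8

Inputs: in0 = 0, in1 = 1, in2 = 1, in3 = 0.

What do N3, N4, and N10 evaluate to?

N1 = in2 NAND in1 = 1 NAND 1 = 0
N2 = in2 NAND in3 = 1 NAND 0 = 1
N3 = NOT in2 = NOT 1 = 0
N4 = N1 NAND in3 = 0 NAND 0 = 1
N5 = N2 NAND in3 = 1 NAND 0 = 1
N8 = N5 NAND N2 = 1 NAND 1 = 0
N10 = N5 NAND N8 = 1 NAND 0 = 1

N3 = 0; N4 = 1; N10 = 1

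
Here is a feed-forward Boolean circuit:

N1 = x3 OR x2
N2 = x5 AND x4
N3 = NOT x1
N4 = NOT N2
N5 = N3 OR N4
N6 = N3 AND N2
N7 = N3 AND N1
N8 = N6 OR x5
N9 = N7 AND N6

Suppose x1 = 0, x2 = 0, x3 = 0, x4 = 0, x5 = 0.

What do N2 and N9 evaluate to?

N2 = 0  N9 = 0

N1 = x3 OR x2 = 0 OR 0 = 0
N2 = x5 AND x4 = 0 AND 0 = 0
N3 = NOT x1 = NOT 0 = 1
N6 = N3 AND N2 = 1 AND 0 = 0
N7 = N3 AND N1 = 1 AND 0 = 0
N9 = N7 AND N6 = 0 AND 0 = 0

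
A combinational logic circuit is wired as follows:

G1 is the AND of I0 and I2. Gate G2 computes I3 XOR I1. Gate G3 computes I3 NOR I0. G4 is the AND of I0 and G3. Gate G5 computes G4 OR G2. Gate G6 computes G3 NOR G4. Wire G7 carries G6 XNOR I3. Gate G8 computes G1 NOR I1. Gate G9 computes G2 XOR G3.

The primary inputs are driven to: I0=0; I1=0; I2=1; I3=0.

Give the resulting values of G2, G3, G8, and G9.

G2 = 0, G3 = 1, G8 = 1, G9 = 1

G1 = I0 AND I2 = 0 AND 1 = 0
G2 = I3 XOR I1 = 0 XOR 0 = 0
G3 = I3 NOR I0 = 0 NOR 0 = 1
G8 = G1 NOR I1 = 0 NOR 0 = 1
G9 = G2 XOR G3 = 0 XOR 1 = 1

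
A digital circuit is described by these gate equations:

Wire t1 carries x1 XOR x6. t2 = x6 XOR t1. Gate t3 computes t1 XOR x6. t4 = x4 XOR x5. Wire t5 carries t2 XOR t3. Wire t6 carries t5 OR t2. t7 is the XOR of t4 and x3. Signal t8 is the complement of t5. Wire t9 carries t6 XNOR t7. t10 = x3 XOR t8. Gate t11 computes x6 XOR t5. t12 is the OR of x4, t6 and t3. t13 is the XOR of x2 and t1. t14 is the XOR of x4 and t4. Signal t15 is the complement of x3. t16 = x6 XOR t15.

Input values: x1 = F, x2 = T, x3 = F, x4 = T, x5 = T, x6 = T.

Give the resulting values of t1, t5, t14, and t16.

t1 = x1 XOR x6 = F XOR T = T
t2 = x6 XOR t1 = T XOR T = F
t3 = t1 XOR x6 = T XOR T = F
t4 = x4 XOR x5 = T XOR T = F
t5 = t2 XOR t3 = F XOR F = F
t14 = x4 XOR t4 = T XOR F = T
t15 = NOT x3 = NOT F = T
t16 = x6 XOR t15 = T XOR T = F

t1 = T, t5 = F, t14 = T, t16 = F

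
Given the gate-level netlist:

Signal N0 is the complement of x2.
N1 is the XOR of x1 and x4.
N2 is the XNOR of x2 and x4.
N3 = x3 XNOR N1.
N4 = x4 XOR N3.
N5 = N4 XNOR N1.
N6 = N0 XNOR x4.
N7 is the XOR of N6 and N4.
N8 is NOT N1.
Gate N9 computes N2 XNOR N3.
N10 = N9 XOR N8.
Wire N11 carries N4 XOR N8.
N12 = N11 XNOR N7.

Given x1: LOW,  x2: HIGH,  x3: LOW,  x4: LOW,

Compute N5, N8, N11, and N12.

N5 = LOW, N8 = HIGH, N11 = LOW, N12 = HIGH

N0 = NOT x2 = NOT HIGH = LOW
N1 = x1 XOR x4 = LOW XOR LOW = LOW
N3 = x3 XNOR N1 = LOW XNOR LOW = HIGH
N4 = x4 XOR N3 = LOW XOR HIGH = HIGH
N5 = N4 XNOR N1 = HIGH XNOR LOW = LOW
N6 = N0 XNOR x4 = LOW XNOR LOW = HIGH
N7 = N6 XOR N4 = HIGH XOR HIGH = LOW
N8 = NOT N1 = NOT LOW = HIGH
N11 = N4 XOR N8 = HIGH XOR HIGH = LOW
N12 = N11 XNOR N7 = LOW XNOR LOW = HIGH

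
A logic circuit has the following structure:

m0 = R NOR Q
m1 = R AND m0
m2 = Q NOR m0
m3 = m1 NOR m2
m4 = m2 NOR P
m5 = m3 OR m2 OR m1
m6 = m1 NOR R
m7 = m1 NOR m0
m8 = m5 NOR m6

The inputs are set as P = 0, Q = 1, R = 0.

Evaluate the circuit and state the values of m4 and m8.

m4 = 1; m8 = 0

m0 = R NOR Q = 0 NOR 1 = 0
m1 = R AND m0 = 0 AND 0 = 0
m2 = Q NOR m0 = 1 NOR 0 = 0
m3 = m1 NOR m2 = 0 NOR 0 = 1
m4 = m2 NOR P = 0 NOR 0 = 1
m5 = m3 OR m2 OR m1 = 1 OR 0 OR 0 = 1
m6 = m1 NOR R = 0 NOR 0 = 1
m8 = m5 NOR m6 = 1 NOR 1 = 0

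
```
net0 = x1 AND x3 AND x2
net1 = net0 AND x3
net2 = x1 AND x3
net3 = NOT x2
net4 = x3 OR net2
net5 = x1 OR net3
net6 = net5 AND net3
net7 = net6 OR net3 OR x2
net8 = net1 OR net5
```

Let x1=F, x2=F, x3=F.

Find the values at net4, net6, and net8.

net4 = F; net6 = T; net8 = T

net0 = x1 AND x3 AND x2 = F AND F AND F = F
net1 = net0 AND x3 = F AND F = F
net2 = x1 AND x3 = F AND F = F
net3 = NOT x2 = NOT F = T
net4 = x3 OR net2 = F OR F = F
net5 = x1 OR net3 = F OR T = T
net6 = net5 AND net3 = T AND T = T
net8 = net1 OR net5 = F OR T = T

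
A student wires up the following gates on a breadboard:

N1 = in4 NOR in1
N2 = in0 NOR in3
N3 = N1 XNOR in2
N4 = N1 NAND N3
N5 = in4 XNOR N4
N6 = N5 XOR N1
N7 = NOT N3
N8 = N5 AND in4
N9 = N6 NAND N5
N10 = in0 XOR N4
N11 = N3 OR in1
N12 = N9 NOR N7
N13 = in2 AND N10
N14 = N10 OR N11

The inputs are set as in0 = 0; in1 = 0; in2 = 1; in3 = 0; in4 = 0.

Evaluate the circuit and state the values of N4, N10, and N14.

N1 = in4 NOR in1 = 0 NOR 0 = 1
N3 = N1 XNOR in2 = 1 XNOR 1 = 1
N4 = N1 NAND N3 = 1 NAND 1 = 0
N10 = in0 XOR N4 = 0 XOR 0 = 0
N11 = N3 OR in1 = 1 OR 0 = 1
N14 = N10 OR N11 = 0 OR 1 = 1

N4 = 0  N10 = 0  N14 = 1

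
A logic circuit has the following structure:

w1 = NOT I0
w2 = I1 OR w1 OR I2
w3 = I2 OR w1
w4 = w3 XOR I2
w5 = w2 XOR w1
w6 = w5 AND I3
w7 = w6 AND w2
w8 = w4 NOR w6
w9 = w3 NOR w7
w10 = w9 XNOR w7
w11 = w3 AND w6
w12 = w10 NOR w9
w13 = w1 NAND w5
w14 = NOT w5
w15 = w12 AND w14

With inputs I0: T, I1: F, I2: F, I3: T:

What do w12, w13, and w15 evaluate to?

w12 = F, w13 = T, w15 = F

w1 = NOT I0 = NOT T = F
w2 = I1 OR w1 OR I2 = F OR F OR F = F
w3 = I2 OR w1 = F OR F = F
w5 = w2 XOR w1 = F XOR F = F
w6 = w5 AND I3 = F AND T = F
w7 = w6 AND w2 = F AND F = F
w9 = w3 NOR w7 = F NOR F = T
w10 = w9 XNOR w7 = T XNOR F = F
w12 = w10 NOR w9 = F NOR T = F
w13 = w1 NAND w5 = F NAND F = T
w14 = NOT w5 = NOT F = T
w15 = w12 AND w14 = F AND T = F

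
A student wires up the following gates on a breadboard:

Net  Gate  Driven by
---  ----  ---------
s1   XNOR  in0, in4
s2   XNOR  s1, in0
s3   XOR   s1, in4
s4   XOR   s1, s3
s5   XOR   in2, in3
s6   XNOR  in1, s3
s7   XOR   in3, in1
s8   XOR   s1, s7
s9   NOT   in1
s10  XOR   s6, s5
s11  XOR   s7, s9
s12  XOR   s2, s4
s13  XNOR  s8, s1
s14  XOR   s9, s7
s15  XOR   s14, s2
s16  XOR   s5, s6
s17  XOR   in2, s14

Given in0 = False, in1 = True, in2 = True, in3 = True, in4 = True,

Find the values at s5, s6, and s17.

s5 = False, s6 = True, s17 = True

s1 = in0 XNOR in4 = False XNOR True = False
s3 = s1 XOR in4 = False XOR True = True
s5 = in2 XOR in3 = True XOR True = False
s6 = in1 XNOR s3 = True XNOR True = True
s7 = in3 XOR in1 = True XOR True = False
s9 = NOT in1 = NOT True = False
s14 = s9 XOR s7 = False XOR False = False
s17 = in2 XOR s14 = True XOR False = True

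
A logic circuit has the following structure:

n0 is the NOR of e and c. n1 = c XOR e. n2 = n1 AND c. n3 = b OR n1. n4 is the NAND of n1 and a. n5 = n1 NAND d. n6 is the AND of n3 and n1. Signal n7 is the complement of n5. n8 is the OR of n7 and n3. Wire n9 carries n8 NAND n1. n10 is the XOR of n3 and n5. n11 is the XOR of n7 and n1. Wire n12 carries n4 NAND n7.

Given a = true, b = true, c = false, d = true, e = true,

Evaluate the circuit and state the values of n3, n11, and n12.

n1 = c XOR e = false XOR true = true
n3 = b OR n1 = true OR true = true
n4 = n1 NAND a = true NAND true = false
n5 = n1 NAND d = true NAND true = false
n7 = NOT n5 = NOT false = true
n11 = n7 XOR n1 = true XOR true = false
n12 = n4 NAND n7 = false NAND true = true

n3 = true  n11 = false  n12 = true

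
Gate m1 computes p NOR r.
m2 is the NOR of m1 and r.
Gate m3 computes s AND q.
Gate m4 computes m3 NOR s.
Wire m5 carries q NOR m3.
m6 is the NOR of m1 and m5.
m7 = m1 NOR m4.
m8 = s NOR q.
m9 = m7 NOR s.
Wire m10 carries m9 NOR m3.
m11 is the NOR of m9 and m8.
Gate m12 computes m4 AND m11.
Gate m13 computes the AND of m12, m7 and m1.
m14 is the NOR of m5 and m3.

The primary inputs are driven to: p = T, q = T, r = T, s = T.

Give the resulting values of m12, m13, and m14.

m12 = F, m13 = F, m14 = F

m1 = p NOR r = T NOR T = F
m3 = s AND q = T AND T = T
m4 = m3 NOR s = T NOR T = F
m5 = q NOR m3 = T NOR T = F
m7 = m1 NOR m4 = F NOR F = T
m8 = s NOR q = T NOR T = F
m9 = m7 NOR s = T NOR T = F
m11 = m9 NOR m8 = F NOR F = T
m12 = m4 AND m11 = F AND T = F
m13 = m12 AND m7 AND m1 = F AND T AND F = F
m14 = m5 NOR m3 = F NOR T = F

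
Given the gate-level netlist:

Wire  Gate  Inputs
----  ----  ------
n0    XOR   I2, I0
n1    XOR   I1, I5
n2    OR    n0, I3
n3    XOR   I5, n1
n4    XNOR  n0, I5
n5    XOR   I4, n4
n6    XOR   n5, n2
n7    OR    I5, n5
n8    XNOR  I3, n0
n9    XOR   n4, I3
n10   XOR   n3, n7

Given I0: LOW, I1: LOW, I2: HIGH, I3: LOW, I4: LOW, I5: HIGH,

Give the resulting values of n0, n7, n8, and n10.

n0 = HIGH  n7 = HIGH  n8 = LOW  n10 = HIGH

n0 = I2 XOR I0 = HIGH XOR LOW = HIGH
n1 = I1 XOR I5 = LOW XOR HIGH = HIGH
n3 = I5 XOR n1 = HIGH XOR HIGH = LOW
n4 = n0 XNOR I5 = HIGH XNOR HIGH = HIGH
n5 = I4 XOR n4 = LOW XOR HIGH = HIGH
n7 = I5 OR n5 = HIGH OR HIGH = HIGH
n8 = I3 XNOR n0 = LOW XNOR HIGH = LOW
n10 = n3 XOR n7 = LOW XOR HIGH = HIGH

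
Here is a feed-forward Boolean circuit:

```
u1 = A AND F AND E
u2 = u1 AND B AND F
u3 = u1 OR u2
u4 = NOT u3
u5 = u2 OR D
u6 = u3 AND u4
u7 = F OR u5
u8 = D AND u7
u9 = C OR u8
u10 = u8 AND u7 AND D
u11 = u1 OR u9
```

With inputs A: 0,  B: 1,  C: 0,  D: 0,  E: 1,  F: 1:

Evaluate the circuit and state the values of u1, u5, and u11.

u1 = A AND F AND E = 0 AND 1 AND 1 = 0
u2 = u1 AND B AND F = 0 AND 1 AND 1 = 0
u5 = u2 OR D = 0 OR 0 = 0
u7 = F OR u5 = 1 OR 0 = 1
u8 = D AND u7 = 0 AND 1 = 0
u9 = C OR u8 = 0 OR 0 = 0
u11 = u1 OR u9 = 0 OR 0 = 0

u1 = 0, u5 = 0, u11 = 0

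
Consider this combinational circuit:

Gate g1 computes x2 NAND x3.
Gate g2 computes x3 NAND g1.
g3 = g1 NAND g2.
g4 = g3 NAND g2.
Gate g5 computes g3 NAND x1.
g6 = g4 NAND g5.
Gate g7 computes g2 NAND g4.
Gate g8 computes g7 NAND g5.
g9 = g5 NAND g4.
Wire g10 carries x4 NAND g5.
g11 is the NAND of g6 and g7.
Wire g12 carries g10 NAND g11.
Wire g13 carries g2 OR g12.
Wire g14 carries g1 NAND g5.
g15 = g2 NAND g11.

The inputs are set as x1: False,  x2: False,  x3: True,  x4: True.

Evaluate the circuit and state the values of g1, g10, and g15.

g1 = True, g10 = False, g15 = True

g1 = x2 NAND x3 = False NAND True = True
g2 = x3 NAND g1 = True NAND True = False
g3 = g1 NAND g2 = True NAND False = True
g4 = g3 NAND g2 = True NAND False = True
g5 = g3 NAND x1 = True NAND False = True
g6 = g4 NAND g5 = True NAND True = False
g7 = g2 NAND g4 = False NAND True = True
g10 = x4 NAND g5 = True NAND True = False
g11 = g6 NAND g7 = False NAND True = True
g15 = g2 NAND g11 = False NAND True = True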